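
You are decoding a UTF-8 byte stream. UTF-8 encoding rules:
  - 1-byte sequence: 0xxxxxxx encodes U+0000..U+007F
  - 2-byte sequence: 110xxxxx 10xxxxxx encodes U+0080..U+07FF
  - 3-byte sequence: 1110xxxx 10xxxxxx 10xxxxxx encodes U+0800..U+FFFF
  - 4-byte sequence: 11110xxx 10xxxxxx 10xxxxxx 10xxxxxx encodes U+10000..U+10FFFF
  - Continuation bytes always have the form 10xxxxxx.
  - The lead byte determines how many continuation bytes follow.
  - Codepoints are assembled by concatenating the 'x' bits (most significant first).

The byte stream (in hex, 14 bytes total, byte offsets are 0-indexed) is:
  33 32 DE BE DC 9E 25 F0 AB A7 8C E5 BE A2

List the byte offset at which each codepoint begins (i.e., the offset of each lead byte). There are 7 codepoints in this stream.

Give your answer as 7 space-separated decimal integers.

Answer: 0 1 2 4 6 7 11

Derivation:
Byte[0]=33: 1-byte ASCII. cp=U+0033
Byte[1]=32: 1-byte ASCII. cp=U+0032
Byte[2]=DE: 2-byte lead, need 1 cont bytes. acc=0x1E
Byte[3]=BE: continuation. acc=(acc<<6)|0x3E=0x7BE
Completed: cp=U+07BE (starts at byte 2)
Byte[4]=DC: 2-byte lead, need 1 cont bytes. acc=0x1C
Byte[5]=9E: continuation. acc=(acc<<6)|0x1E=0x71E
Completed: cp=U+071E (starts at byte 4)
Byte[6]=25: 1-byte ASCII. cp=U+0025
Byte[7]=F0: 4-byte lead, need 3 cont bytes. acc=0x0
Byte[8]=AB: continuation. acc=(acc<<6)|0x2B=0x2B
Byte[9]=A7: continuation. acc=(acc<<6)|0x27=0xAE7
Byte[10]=8C: continuation. acc=(acc<<6)|0x0C=0x2B9CC
Completed: cp=U+2B9CC (starts at byte 7)
Byte[11]=E5: 3-byte lead, need 2 cont bytes. acc=0x5
Byte[12]=BE: continuation. acc=(acc<<6)|0x3E=0x17E
Byte[13]=A2: continuation. acc=(acc<<6)|0x22=0x5FA2
Completed: cp=U+5FA2 (starts at byte 11)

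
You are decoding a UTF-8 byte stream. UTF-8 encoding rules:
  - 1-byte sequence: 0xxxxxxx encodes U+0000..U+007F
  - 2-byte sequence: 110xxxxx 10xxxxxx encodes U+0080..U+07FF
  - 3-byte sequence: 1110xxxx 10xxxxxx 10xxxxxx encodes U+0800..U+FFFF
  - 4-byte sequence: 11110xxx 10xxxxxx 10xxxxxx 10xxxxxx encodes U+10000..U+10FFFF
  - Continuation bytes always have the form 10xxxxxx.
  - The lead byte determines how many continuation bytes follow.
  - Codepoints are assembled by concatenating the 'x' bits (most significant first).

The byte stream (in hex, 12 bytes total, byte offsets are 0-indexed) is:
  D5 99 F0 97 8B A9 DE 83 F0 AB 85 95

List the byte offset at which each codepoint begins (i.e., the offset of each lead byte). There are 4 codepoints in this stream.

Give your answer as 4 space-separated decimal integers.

Answer: 0 2 6 8

Derivation:
Byte[0]=D5: 2-byte lead, need 1 cont bytes. acc=0x15
Byte[1]=99: continuation. acc=(acc<<6)|0x19=0x559
Completed: cp=U+0559 (starts at byte 0)
Byte[2]=F0: 4-byte lead, need 3 cont bytes. acc=0x0
Byte[3]=97: continuation. acc=(acc<<6)|0x17=0x17
Byte[4]=8B: continuation. acc=(acc<<6)|0x0B=0x5CB
Byte[5]=A9: continuation. acc=(acc<<6)|0x29=0x172E9
Completed: cp=U+172E9 (starts at byte 2)
Byte[6]=DE: 2-byte lead, need 1 cont bytes. acc=0x1E
Byte[7]=83: continuation. acc=(acc<<6)|0x03=0x783
Completed: cp=U+0783 (starts at byte 6)
Byte[8]=F0: 4-byte lead, need 3 cont bytes. acc=0x0
Byte[9]=AB: continuation. acc=(acc<<6)|0x2B=0x2B
Byte[10]=85: continuation. acc=(acc<<6)|0x05=0xAC5
Byte[11]=95: continuation. acc=(acc<<6)|0x15=0x2B155
Completed: cp=U+2B155 (starts at byte 8)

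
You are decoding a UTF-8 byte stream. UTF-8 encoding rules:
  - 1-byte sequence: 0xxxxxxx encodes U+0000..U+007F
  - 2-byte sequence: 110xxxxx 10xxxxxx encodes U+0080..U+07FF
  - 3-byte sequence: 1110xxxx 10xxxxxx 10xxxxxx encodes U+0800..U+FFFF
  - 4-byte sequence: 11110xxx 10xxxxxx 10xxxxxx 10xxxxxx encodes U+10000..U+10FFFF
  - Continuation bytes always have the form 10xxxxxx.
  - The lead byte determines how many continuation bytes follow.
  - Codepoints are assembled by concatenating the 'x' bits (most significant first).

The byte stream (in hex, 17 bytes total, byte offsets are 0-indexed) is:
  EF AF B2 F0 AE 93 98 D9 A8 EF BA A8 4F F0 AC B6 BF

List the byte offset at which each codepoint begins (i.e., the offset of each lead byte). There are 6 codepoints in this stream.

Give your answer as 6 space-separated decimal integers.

Answer: 0 3 7 9 12 13

Derivation:
Byte[0]=EF: 3-byte lead, need 2 cont bytes. acc=0xF
Byte[1]=AF: continuation. acc=(acc<<6)|0x2F=0x3EF
Byte[2]=B2: continuation. acc=(acc<<6)|0x32=0xFBF2
Completed: cp=U+FBF2 (starts at byte 0)
Byte[3]=F0: 4-byte lead, need 3 cont bytes. acc=0x0
Byte[4]=AE: continuation. acc=(acc<<6)|0x2E=0x2E
Byte[5]=93: continuation. acc=(acc<<6)|0x13=0xB93
Byte[6]=98: continuation. acc=(acc<<6)|0x18=0x2E4D8
Completed: cp=U+2E4D8 (starts at byte 3)
Byte[7]=D9: 2-byte lead, need 1 cont bytes. acc=0x19
Byte[8]=A8: continuation. acc=(acc<<6)|0x28=0x668
Completed: cp=U+0668 (starts at byte 7)
Byte[9]=EF: 3-byte lead, need 2 cont bytes. acc=0xF
Byte[10]=BA: continuation. acc=(acc<<6)|0x3A=0x3FA
Byte[11]=A8: continuation. acc=(acc<<6)|0x28=0xFEA8
Completed: cp=U+FEA8 (starts at byte 9)
Byte[12]=4F: 1-byte ASCII. cp=U+004F
Byte[13]=F0: 4-byte lead, need 3 cont bytes. acc=0x0
Byte[14]=AC: continuation. acc=(acc<<6)|0x2C=0x2C
Byte[15]=B6: continuation. acc=(acc<<6)|0x36=0xB36
Byte[16]=BF: continuation. acc=(acc<<6)|0x3F=0x2CDBF
Completed: cp=U+2CDBF (starts at byte 13)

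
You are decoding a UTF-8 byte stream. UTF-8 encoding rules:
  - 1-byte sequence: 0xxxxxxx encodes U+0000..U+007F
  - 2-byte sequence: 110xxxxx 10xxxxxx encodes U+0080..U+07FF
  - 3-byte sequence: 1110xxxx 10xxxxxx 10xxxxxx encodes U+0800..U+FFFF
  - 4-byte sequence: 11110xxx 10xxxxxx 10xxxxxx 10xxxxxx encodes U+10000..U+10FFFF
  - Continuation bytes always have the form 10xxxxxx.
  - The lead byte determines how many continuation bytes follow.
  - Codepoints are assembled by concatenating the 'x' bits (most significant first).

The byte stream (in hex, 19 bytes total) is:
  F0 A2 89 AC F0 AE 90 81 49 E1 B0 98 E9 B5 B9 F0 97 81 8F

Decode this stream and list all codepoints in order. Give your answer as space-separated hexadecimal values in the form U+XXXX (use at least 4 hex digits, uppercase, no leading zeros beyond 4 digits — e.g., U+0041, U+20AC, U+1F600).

Byte[0]=F0: 4-byte lead, need 3 cont bytes. acc=0x0
Byte[1]=A2: continuation. acc=(acc<<6)|0x22=0x22
Byte[2]=89: continuation. acc=(acc<<6)|0x09=0x889
Byte[3]=AC: continuation. acc=(acc<<6)|0x2C=0x2226C
Completed: cp=U+2226C (starts at byte 0)
Byte[4]=F0: 4-byte lead, need 3 cont bytes. acc=0x0
Byte[5]=AE: continuation. acc=(acc<<6)|0x2E=0x2E
Byte[6]=90: continuation. acc=(acc<<6)|0x10=0xB90
Byte[7]=81: continuation. acc=(acc<<6)|0x01=0x2E401
Completed: cp=U+2E401 (starts at byte 4)
Byte[8]=49: 1-byte ASCII. cp=U+0049
Byte[9]=E1: 3-byte lead, need 2 cont bytes. acc=0x1
Byte[10]=B0: continuation. acc=(acc<<6)|0x30=0x70
Byte[11]=98: continuation. acc=(acc<<6)|0x18=0x1C18
Completed: cp=U+1C18 (starts at byte 9)
Byte[12]=E9: 3-byte lead, need 2 cont bytes. acc=0x9
Byte[13]=B5: continuation. acc=(acc<<6)|0x35=0x275
Byte[14]=B9: continuation. acc=(acc<<6)|0x39=0x9D79
Completed: cp=U+9D79 (starts at byte 12)
Byte[15]=F0: 4-byte lead, need 3 cont bytes. acc=0x0
Byte[16]=97: continuation. acc=(acc<<6)|0x17=0x17
Byte[17]=81: continuation. acc=(acc<<6)|0x01=0x5C1
Byte[18]=8F: continuation. acc=(acc<<6)|0x0F=0x1704F
Completed: cp=U+1704F (starts at byte 15)

Answer: U+2226C U+2E401 U+0049 U+1C18 U+9D79 U+1704F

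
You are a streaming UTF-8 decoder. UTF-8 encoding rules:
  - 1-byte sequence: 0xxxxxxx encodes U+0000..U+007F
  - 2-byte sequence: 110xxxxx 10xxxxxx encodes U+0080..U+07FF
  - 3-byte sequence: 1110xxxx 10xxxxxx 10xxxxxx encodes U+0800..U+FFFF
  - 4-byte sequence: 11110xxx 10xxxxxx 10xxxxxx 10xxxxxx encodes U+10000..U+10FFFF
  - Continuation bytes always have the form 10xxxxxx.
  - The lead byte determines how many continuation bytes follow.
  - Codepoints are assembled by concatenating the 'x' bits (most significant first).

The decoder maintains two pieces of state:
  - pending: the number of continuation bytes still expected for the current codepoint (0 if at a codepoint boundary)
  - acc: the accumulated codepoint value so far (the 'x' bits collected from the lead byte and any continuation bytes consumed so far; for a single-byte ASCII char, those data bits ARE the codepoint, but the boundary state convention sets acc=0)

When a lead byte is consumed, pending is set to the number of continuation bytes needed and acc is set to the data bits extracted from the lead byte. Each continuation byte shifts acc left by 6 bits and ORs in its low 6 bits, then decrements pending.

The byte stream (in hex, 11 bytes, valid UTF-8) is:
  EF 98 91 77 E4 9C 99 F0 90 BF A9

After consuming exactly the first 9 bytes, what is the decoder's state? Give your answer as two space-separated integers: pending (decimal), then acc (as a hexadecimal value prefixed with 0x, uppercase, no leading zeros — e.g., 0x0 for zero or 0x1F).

Answer: 2 0x10

Derivation:
Byte[0]=EF: 3-byte lead. pending=2, acc=0xF
Byte[1]=98: continuation. acc=(acc<<6)|0x18=0x3D8, pending=1
Byte[2]=91: continuation. acc=(acc<<6)|0x11=0xF611, pending=0
Byte[3]=77: 1-byte. pending=0, acc=0x0
Byte[4]=E4: 3-byte lead. pending=2, acc=0x4
Byte[5]=9C: continuation. acc=(acc<<6)|0x1C=0x11C, pending=1
Byte[6]=99: continuation. acc=(acc<<6)|0x19=0x4719, pending=0
Byte[7]=F0: 4-byte lead. pending=3, acc=0x0
Byte[8]=90: continuation. acc=(acc<<6)|0x10=0x10, pending=2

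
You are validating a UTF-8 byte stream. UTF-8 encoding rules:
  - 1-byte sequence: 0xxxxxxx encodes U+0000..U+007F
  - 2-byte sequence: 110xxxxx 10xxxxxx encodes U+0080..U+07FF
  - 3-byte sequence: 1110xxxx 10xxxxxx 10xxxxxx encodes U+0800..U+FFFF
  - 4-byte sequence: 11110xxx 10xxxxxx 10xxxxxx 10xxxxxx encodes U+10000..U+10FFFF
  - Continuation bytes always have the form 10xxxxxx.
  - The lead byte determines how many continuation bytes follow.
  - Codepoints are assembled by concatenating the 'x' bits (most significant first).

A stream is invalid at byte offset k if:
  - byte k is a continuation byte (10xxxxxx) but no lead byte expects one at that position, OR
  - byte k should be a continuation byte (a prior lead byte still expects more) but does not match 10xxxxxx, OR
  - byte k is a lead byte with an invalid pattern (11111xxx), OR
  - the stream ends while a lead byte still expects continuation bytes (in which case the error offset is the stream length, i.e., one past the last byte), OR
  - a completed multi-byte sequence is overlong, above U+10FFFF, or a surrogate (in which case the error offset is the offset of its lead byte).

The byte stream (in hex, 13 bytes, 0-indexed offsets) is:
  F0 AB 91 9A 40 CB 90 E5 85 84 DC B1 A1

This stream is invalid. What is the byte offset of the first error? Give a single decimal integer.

Byte[0]=F0: 4-byte lead, need 3 cont bytes. acc=0x0
Byte[1]=AB: continuation. acc=(acc<<6)|0x2B=0x2B
Byte[2]=91: continuation. acc=(acc<<6)|0x11=0xAD1
Byte[3]=9A: continuation. acc=(acc<<6)|0x1A=0x2B45A
Completed: cp=U+2B45A (starts at byte 0)
Byte[4]=40: 1-byte ASCII. cp=U+0040
Byte[5]=CB: 2-byte lead, need 1 cont bytes. acc=0xB
Byte[6]=90: continuation. acc=(acc<<6)|0x10=0x2D0
Completed: cp=U+02D0 (starts at byte 5)
Byte[7]=E5: 3-byte lead, need 2 cont bytes. acc=0x5
Byte[8]=85: continuation. acc=(acc<<6)|0x05=0x145
Byte[9]=84: continuation. acc=(acc<<6)|0x04=0x5144
Completed: cp=U+5144 (starts at byte 7)
Byte[10]=DC: 2-byte lead, need 1 cont bytes. acc=0x1C
Byte[11]=B1: continuation. acc=(acc<<6)|0x31=0x731
Completed: cp=U+0731 (starts at byte 10)
Byte[12]=A1: INVALID lead byte (not 0xxx/110x/1110/11110)

Answer: 12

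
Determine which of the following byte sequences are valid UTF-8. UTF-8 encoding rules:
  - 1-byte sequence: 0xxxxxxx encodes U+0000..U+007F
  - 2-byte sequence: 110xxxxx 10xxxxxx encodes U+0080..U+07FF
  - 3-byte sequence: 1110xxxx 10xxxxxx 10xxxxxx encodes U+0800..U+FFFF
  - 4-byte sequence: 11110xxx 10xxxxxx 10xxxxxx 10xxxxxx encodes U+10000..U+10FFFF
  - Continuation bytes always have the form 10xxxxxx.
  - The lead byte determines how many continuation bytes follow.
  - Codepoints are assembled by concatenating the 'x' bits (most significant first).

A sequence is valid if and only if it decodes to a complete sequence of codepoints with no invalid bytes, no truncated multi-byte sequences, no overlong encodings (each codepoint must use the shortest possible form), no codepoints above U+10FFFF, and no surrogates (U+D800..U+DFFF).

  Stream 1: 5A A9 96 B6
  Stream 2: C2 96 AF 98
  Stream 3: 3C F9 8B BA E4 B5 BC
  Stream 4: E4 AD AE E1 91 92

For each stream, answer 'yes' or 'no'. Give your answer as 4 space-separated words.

Answer: no no no yes

Derivation:
Stream 1: error at byte offset 1. INVALID
Stream 2: error at byte offset 2. INVALID
Stream 3: error at byte offset 1. INVALID
Stream 4: decodes cleanly. VALID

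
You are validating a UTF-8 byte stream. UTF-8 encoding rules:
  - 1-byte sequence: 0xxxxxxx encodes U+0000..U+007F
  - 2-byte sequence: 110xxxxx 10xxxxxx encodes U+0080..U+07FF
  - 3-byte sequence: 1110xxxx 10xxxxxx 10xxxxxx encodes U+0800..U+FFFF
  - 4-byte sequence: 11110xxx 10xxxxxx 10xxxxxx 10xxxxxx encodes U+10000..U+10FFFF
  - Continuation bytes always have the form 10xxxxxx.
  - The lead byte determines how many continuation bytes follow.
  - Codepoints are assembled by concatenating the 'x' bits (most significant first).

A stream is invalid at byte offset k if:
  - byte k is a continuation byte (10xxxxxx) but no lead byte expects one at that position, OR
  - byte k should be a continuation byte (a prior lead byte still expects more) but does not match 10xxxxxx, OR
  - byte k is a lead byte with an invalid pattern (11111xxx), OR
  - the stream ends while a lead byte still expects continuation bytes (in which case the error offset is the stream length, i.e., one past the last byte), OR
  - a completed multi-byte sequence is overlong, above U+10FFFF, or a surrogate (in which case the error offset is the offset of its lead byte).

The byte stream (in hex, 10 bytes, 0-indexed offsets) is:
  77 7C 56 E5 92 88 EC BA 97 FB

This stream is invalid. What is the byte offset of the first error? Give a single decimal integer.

Answer: 9

Derivation:
Byte[0]=77: 1-byte ASCII. cp=U+0077
Byte[1]=7C: 1-byte ASCII. cp=U+007C
Byte[2]=56: 1-byte ASCII. cp=U+0056
Byte[3]=E5: 3-byte lead, need 2 cont bytes. acc=0x5
Byte[4]=92: continuation. acc=(acc<<6)|0x12=0x152
Byte[5]=88: continuation. acc=(acc<<6)|0x08=0x5488
Completed: cp=U+5488 (starts at byte 3)
Byte[6]=EC: 3-byte lead, need 2 cont bytes. acc=0xC
Byte[7]=BA: continuation. acc=(acc<<6)|0x3A=0x33A
Byte[8]=97: continuation. acc=(acc<<6)|0x17=0xCE97
Completed: cp=U+CE97 (starts at byte 6)
Byte[9]=FB: INVALID lead byte (not 0xxx/110x/1110/11110)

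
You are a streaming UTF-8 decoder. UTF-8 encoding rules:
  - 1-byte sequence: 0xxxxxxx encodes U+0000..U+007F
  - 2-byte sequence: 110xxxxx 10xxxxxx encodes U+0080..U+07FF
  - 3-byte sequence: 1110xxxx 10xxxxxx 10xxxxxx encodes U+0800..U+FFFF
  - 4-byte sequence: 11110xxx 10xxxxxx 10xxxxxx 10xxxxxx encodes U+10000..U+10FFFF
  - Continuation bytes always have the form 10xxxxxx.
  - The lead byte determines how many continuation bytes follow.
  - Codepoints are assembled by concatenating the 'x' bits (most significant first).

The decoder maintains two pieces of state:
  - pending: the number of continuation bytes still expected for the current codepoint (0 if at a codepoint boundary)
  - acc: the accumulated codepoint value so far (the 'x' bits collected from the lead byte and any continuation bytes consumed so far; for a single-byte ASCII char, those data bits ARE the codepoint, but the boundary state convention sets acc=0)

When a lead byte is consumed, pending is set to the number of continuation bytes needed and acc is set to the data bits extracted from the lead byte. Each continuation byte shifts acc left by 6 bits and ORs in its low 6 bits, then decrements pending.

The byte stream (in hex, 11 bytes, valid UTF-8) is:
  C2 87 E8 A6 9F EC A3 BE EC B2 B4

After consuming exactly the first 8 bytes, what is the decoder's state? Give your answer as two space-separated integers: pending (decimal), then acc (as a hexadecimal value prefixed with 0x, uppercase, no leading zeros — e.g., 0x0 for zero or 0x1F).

Byte[0]=C2: 2-byte lead. pending=1, acc=0x2
Byte[1]=87: continuation. acc=(acc<<6)|0x07=0x87, pending=0
Byte[2]=E8: 3-byte lead. pending=2, acc=0x8
Byte[3]=A6: continuation. acc=(acc<<6)|0x26=0x226, pending=1
Byte[4]=9F: continuation. acc=(acc<<6)|0x1F=0x899F, pending=0
Byte[5]=EC: 3-byte lead. pending=2, acc=0xC
Byte[6]=A3: continuation. acc=(acc<<6)|0x23=0x323, pending=1
Byte[7]=BE: continuation. acc=(acc<<6)|0x3E=0xC8FE, pending=0

Answer: 0 0xC8FE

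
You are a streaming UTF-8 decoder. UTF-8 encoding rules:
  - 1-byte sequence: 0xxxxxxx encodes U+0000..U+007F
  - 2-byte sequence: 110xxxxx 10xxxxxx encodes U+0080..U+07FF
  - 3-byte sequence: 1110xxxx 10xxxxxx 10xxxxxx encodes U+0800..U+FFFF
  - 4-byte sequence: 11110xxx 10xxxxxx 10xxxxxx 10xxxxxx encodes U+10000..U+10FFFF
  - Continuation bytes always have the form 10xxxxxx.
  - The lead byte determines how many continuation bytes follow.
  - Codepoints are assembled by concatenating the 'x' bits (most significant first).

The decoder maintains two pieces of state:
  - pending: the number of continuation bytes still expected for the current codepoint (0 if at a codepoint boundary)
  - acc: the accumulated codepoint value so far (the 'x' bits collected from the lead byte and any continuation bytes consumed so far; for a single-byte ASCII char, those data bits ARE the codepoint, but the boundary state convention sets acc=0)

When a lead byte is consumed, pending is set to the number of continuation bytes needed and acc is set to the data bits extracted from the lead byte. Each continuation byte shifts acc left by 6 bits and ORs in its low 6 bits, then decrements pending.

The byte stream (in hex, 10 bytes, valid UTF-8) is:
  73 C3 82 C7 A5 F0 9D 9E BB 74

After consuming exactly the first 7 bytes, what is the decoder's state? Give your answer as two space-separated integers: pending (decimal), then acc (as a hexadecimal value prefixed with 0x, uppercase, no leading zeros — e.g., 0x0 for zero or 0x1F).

Answer: 2 0x1D

Derivation:
Byte[0]=73: 1-byte. pending=0, acc=0x0
Byte[1]=C3: 2-byte lead. pending=1, acc=0x3
Byte[2]=82: continuation. acc=(acc<<6)|0x02=0xC2, pending=0
Byte[3]=C7: 2-byte lead. pending=1, acc=0x7
Byte[4]=A5: continuation. acc=(acc<<6)|0x25=0x1E5, pending=0
Byte[5]=F0: 4-byte lead. pending=3, acc=0x0
Byte[6]=9D: continuation. acc=(acc<<6)|0x1D=0x1D, pending=2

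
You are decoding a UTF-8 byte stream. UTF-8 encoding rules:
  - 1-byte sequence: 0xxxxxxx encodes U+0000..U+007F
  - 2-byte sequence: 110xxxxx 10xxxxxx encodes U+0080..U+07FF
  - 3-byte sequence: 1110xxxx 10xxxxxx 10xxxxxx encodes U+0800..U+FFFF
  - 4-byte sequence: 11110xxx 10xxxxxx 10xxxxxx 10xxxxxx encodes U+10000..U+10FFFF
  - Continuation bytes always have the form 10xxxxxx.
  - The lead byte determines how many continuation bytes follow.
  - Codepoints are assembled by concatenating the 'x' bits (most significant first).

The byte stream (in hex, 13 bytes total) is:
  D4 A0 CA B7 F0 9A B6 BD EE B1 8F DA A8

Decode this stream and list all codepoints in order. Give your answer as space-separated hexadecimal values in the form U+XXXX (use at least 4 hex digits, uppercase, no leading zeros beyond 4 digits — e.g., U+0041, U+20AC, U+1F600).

Answer: U+0520 U+02B7 U+1ADBD U+EC4F U+06A8

Derivation:
Byte[0]=D4: 2-byte lead, need 1 cont bytes. acc=0x14
Byte[1]=A0: continuation. acc=(acc<<6)|0x20=0x520
Completed: cp=U+0520 (starts at byte 0)
Byte[2]=CA: 2-byte lead, need 1 cont bytes. acc=0xA
Byte[3]=B7: continuation. acc=(acc<<6)|0x37=0x2B7
Completed: cp=U+02B7 (starts at byte 2)
Byte[4]=F0: 4-byte lead, need 3 cont bytes. acc=0x0
Byte[5]=9A: continuation. acc=(acc<<6)|0x1A=0x1A
Byte[6]=B6: continuation. acc=(acc<<6)|0x36=0x6B6
Byte[7]=BD: continuation. acc=(acc<<6)|0x3D=0x1ADBD
Completed: cp=U+1ADBD (starts at byte 4)
Byte[8]=EE: 3-byte lead, need 2 cont bytes. acc=0xE
Byte[9]=B1: continuation. acc=(acc<<6)|0x31=0x3B1
Byte[10]=8F: continuation. acc=(acc<<6)|0x0F=0xEC4F
Completed: cp=U+EC4F (starts at byte 8)
Byte[11]=DA: 2-byte lead, need 1 cont bytes. acc=0x1A
Byte[12]=A8: continuation. acc=(acc<<6)|0x28=0x6A8
Completed: cp=U+06A8 (starts at byte 11)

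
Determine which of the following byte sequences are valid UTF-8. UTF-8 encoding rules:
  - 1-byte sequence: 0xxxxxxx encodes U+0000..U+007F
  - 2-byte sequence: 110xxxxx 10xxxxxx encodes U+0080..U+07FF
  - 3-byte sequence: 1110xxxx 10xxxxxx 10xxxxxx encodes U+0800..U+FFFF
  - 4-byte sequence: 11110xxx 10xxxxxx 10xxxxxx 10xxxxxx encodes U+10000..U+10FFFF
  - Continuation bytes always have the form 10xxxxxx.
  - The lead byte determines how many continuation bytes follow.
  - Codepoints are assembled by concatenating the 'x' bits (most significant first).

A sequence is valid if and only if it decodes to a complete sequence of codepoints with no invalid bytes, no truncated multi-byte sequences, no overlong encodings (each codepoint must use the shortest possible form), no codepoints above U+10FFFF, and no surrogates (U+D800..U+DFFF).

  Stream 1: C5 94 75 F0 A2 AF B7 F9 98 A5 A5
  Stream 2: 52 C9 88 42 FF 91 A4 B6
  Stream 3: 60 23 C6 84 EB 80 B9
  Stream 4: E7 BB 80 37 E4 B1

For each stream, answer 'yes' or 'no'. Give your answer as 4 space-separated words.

Answer: no no yes no

Derivation:
Stream 1: error at byte offset 7. INVALID
Stream 2: error at byte offset 4. INVALID
Stream 3: decodes cleanly. VALID
Stream 4: error at byte offset 6. INVALID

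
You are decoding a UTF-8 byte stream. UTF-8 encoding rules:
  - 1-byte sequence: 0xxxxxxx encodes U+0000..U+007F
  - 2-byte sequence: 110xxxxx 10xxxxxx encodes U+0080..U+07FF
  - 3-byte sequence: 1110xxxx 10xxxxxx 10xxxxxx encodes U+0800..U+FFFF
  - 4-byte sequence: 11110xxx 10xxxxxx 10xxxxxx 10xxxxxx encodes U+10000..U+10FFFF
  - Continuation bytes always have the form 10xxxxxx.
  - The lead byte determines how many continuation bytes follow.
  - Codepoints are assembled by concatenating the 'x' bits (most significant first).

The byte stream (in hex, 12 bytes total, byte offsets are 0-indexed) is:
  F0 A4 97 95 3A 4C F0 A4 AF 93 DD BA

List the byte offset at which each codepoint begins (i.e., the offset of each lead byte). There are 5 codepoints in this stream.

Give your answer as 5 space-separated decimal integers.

Byte[0]=F0: 4-byte lead, need 3 cont bytes. acc=0x0
Byte[1]=A4: continuation. acc=(acc<<6)|0x24=0x24
Byte[2]=97: continuation. acc=(acc<<6)|0x17=0x917
Byte[3]=95: continuation. acc=(acc<<6)|0x15=0x245D5
Completed: cp=U+245D5 (starts at byte 0)
Byte[4]=3A: 1-byte ASCII. cp=U+003A
Byte[5]=4C: 1-byte ASCII. cp=U+004C
Byte[6]=F0: 4-byte lead, need 3 cont bytes. acc=0x0
Byte[7]=A4: continuation. acc=(acc<<6)|0x24=0x24
Byte[8]=AF: continuation. acc=(acc<<6)|0x2F=0x92F
Byte[9]=93: continuation. acc=(acc<<6)|0x13=0x24BD3
Completed: cp=U+24BD3 (starts at byte 6)
Byte[10]=DD: 2-byte lead, need 1 cont bytes. acc=0x1D
Byte[11]=BA: continuation. acc=(acc<<6)|0x3A=0x77A
Completed: cp=U+077A (starts at byte 10)

Answer: 0 4 5 6 10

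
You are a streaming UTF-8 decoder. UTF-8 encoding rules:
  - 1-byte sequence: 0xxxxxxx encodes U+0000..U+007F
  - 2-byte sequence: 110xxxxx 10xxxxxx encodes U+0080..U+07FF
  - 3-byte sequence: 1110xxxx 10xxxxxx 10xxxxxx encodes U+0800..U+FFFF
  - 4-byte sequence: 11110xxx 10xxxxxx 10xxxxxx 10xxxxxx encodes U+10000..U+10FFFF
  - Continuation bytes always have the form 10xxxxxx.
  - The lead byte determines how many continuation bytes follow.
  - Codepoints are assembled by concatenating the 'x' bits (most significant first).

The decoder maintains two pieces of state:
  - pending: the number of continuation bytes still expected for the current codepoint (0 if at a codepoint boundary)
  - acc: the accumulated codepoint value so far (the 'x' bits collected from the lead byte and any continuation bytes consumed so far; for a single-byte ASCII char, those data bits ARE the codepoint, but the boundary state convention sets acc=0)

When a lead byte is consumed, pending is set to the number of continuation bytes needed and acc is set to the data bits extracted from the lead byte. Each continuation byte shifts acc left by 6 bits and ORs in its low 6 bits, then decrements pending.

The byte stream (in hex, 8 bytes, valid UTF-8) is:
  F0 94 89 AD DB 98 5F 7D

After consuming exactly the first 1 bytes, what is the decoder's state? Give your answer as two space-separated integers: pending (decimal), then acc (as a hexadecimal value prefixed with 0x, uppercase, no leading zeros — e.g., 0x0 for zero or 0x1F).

Byte[0]=F0: 4-byte lead. pending=3, acc=0x0

Answer: 3 0x0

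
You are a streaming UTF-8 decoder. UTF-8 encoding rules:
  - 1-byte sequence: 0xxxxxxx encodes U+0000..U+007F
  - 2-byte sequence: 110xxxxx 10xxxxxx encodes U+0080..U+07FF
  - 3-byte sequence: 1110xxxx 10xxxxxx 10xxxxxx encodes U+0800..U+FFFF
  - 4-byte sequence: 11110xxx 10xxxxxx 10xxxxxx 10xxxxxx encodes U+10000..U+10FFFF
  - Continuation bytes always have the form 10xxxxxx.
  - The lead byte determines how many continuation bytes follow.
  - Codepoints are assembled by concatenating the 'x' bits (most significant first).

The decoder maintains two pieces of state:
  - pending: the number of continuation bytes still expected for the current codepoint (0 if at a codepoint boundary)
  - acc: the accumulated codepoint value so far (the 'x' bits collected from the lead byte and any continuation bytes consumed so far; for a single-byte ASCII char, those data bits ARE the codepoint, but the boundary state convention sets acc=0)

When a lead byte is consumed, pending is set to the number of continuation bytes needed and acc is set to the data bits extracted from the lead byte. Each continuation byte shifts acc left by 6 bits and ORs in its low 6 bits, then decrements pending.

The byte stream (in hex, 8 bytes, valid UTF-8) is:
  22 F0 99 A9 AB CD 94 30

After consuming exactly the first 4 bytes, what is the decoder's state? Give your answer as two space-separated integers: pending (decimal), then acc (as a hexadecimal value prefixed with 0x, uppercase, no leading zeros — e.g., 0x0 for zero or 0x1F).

Answer: 1 0x669

Derivation:
Byte[0]=22: 1-byte. pending=0, acc=0x0
Byte[1]=F0: 4-byte lead. pending=3, acc=0x0
Byte[2]=99: continuation. acc=(acc<<6)|0x19=0x19, pending=2
Byte[3]=A9: continuation. acc=(acc<<6)|0x29=0x669, pending=1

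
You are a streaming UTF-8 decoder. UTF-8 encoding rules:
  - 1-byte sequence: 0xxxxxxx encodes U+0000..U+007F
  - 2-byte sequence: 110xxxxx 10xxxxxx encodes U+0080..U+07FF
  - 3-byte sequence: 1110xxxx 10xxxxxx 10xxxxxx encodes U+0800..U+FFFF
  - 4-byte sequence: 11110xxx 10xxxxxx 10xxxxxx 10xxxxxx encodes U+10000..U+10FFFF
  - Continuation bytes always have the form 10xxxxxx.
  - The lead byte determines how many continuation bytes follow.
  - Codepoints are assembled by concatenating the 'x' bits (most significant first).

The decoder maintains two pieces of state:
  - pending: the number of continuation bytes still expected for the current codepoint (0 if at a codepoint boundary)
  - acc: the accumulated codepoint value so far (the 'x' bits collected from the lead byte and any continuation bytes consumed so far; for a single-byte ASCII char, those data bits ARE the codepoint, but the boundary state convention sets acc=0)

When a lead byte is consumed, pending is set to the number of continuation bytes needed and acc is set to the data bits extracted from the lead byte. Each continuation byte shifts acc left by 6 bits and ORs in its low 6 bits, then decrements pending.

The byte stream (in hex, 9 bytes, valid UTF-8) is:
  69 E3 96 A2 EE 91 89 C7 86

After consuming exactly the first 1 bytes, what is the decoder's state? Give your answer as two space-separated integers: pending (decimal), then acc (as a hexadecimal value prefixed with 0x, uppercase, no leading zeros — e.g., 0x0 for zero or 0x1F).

Byte[0]=69: 1-byte. pending=0, acc=0x0

Answer: 0 0x0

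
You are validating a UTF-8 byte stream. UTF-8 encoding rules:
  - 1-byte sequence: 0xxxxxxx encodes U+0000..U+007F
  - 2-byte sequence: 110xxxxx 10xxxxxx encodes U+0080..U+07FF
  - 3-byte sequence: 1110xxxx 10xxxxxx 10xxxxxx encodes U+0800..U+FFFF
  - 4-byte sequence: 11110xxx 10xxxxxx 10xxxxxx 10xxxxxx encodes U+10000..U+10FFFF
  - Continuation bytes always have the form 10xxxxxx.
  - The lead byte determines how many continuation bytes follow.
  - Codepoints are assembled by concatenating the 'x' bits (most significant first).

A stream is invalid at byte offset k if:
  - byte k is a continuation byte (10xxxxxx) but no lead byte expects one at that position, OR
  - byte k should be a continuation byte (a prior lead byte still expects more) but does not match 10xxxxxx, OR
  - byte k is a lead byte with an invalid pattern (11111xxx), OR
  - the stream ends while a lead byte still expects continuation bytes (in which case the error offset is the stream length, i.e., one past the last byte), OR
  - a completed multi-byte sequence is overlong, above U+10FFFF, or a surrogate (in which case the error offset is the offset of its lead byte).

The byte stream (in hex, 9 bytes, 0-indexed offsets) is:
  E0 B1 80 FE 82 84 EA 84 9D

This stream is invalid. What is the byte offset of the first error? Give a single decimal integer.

Byte[0]=E0: 3-byte lead, need 2 cont bytes. acc=0x0
Byte[1]=B1: continuation. acc=(acc<<6)|0x31=0x31
Byte[2]=80: continuation. acc=(acc<<6)|0x00=0xC40
Completed: cp=U+0C40 (starts at byte 0)
Byte[3]=FE: INVALID lead byte (not 0xxx/110x/1110/11110)

Answer: 3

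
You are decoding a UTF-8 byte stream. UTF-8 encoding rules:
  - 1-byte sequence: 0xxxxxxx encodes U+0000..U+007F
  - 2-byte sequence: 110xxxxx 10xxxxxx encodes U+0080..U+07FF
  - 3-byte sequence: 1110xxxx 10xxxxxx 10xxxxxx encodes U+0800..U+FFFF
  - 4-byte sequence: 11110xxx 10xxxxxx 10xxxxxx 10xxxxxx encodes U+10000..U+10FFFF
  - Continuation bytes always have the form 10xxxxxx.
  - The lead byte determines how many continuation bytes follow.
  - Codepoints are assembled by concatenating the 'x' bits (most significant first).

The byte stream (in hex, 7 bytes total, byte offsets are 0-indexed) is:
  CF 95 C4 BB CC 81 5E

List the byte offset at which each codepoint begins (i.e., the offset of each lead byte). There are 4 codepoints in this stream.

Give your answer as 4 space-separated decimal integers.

Byte[0]=CF: 2-byte lead, need 1 cont bytes. acc=0xF
Byte[1]=95: continuation. acc=(acc<<6)|0x15=0x3D5
Completed: cp=U+03D5 (starts at byte 0)
Byte[2]=C4: 2-byte lead, need 1 cont bytes. acc=0x4
Byte[3]=BB: continuation. acc=(acc<<6)|0x3B=0x13B
Completed: cp=U+013B (starts at byte 2)
Byte[4]=CC: 2-byte lead, need 1 cont bytes. acc=0xC
Byte[5]=81: continuation. acc=(acc<<6)|0x01=0x301
Completed: cp=U+0301 (starts at byte 4)
Byte[6]=5E: 1-byte ASCII. cp=U+005E

Answer: 0 2 4 6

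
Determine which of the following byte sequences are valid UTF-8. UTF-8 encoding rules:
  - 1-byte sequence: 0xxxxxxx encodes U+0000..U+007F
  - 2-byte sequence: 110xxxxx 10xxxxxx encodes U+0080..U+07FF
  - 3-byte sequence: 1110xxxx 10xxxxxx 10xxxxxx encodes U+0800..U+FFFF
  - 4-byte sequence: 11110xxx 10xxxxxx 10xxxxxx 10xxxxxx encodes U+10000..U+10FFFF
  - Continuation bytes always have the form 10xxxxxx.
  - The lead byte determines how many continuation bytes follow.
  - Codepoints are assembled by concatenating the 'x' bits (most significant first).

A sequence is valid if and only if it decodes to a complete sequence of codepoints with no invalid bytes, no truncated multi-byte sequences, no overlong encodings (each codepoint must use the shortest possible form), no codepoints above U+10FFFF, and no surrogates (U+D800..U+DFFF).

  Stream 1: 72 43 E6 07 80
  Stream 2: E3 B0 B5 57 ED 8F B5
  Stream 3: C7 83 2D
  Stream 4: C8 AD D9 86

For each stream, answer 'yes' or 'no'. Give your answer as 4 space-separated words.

Stream 1: error at byte offset 3. INVALID
Stream 2: decodes cleanly. VALID
Stream 3: decodes cleanly. VALID
Stream 4: decodes cleanly. VALID

Answer: no yes yes yes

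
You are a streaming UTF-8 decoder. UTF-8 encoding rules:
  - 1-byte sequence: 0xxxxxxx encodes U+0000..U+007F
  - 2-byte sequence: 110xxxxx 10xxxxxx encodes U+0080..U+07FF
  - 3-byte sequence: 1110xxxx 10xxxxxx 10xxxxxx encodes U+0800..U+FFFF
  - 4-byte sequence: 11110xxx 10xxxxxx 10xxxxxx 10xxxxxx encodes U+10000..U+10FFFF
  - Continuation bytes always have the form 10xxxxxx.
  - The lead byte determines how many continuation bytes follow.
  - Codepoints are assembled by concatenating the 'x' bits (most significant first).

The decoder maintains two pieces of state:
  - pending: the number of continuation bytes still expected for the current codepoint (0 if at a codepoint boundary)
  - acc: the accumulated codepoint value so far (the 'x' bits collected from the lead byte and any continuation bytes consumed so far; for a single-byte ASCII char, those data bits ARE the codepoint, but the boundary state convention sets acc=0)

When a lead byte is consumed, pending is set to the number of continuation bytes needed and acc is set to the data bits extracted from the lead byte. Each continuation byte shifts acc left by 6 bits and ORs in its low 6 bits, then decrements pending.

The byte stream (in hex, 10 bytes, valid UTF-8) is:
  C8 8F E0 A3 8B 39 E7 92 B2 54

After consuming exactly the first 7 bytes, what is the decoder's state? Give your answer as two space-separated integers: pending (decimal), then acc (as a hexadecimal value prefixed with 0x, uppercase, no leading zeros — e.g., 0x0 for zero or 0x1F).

Byte[0]=C8: 2-byte lead. pending=1, acc=0x8
Byte[1]=8F: continuation. acc=(acc<<6)|0x0F=0x20F, pending=0
Byte[2]=E0: 3-byte lead. pending=2, acc=0x0
Byte[3]=A3: continuation. acc=(acc<<6)|0x23=0x23, pending=1
Byte[4]=8B: continuation. acc=(acc<<6)|0x0B=0x8CB, pending=0
Byte[5]=39: 1-byte. pending=0, acc=0x0
Byte[6]=E7: 3-byte lead. pending=2, acc=0x7

Answer: 2 0x7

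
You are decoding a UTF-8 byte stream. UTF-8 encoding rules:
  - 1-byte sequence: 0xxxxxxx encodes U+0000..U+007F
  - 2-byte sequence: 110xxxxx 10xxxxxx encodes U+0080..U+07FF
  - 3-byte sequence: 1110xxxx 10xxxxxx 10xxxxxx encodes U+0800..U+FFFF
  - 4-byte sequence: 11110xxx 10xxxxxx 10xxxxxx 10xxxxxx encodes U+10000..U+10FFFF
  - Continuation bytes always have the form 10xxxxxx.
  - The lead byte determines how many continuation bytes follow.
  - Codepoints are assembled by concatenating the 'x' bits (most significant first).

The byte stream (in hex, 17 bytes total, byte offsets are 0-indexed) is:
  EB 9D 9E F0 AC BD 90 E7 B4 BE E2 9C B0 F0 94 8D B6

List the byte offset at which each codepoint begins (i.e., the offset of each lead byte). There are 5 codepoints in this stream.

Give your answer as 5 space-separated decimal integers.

Answer: 0 3 7 10 13

Derivation:
Byte[0]=EB: 3-byte lead, need 2 cont bytes. acc=0xB
Byte[1]=9D: continuation. acc=(acc<<6)|0x1D=0x2DD
Byte[2]=9E: continuation. acc=(acc<<6)|0x1E=0xB75E
Completed: cp=U+B75E (starts at byte 0)
Byte[3]=F0: 4-byte lead, need 3 cont bytes. acc=0x0
Byte[4]=AC: continuation. acc=(acc<<6)|0x2C=0x2C
Byte[5]=BD: continuation. acc=(acc<<6)|0x3D=0xB3D
Byte[6]=90: continuation. acc=(acc<<6)|0x10=0x2CF50
Completed: cp=U+2CF50 (starts at byte 3)
Byte[7]=E7: 3-byte lead, need 2 cont bytes. acc=0x7
Byte[8]=B4: continuation. acc=(acc<<6)|0x34=0x1F4
Byte[9]=BE: continuation. acc=(acc<<6)|0x3E=0x7D3E
Completed: cp=U+7D3E (starts at byte 7)
Byte[10]=E2: 3-byte lead, need 2 cont bytes. acc=0x2
Byte[11]=9C: continuation. acc=(acc<<6)|0x1C=0x9C
Byte[12]=B0: continuation. acc=(acc<<6)|0x30=0x2730
Completed: cp=U+2730 (starts at byte 10)
Byte[13]=F0: 4-byte lead, need 3 cont bytes. acc=0x0
Byte[14]=94: continuation. acc=(acc<<6)|0x14=0x14
Byte[15]=8D: continuation. acc=(acc<<6)|0x0D=0x50D
Byte[16]=B6: continuation. acc=(acc<<6)|0x36=0x14376
Completed: cp=U+14376 (starts at byte 13)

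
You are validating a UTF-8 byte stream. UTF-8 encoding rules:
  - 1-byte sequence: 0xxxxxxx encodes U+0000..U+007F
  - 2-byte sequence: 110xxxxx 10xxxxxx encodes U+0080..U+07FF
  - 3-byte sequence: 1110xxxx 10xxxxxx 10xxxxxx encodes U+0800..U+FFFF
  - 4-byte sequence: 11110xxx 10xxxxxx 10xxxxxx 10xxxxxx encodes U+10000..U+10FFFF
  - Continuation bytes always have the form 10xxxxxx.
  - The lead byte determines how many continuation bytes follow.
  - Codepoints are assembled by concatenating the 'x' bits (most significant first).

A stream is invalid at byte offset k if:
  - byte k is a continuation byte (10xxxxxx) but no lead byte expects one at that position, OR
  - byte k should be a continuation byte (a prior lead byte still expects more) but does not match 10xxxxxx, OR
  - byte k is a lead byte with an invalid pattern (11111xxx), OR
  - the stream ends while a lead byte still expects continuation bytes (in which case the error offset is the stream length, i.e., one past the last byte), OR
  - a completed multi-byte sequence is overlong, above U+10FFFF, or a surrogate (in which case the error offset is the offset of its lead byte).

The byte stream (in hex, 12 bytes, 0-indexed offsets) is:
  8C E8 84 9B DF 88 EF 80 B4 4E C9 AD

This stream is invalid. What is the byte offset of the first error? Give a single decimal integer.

Byte[0]=8C: INVALID lead byte (not 0xxx/110x/1110/11110)

Answer: 0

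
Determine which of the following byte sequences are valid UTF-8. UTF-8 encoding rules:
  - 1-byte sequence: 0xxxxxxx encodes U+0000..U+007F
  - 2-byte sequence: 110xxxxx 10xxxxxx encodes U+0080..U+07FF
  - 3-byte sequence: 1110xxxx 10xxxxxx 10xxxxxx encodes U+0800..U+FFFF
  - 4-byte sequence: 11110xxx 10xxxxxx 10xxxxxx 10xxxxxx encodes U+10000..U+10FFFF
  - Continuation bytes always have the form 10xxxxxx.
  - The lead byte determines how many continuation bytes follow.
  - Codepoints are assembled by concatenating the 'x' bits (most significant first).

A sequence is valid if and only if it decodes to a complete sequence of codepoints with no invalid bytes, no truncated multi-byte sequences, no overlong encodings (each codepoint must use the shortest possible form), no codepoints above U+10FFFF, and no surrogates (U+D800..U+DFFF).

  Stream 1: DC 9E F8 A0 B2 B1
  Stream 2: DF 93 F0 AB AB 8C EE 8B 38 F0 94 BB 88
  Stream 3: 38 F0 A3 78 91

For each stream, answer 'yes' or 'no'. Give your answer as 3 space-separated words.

Stream 1: error at byte offset 2. INVALID
Stream 2: error at byte offset 8. INVALID
Stream 3: error at byte offset 3. INVALID

Answer: no no no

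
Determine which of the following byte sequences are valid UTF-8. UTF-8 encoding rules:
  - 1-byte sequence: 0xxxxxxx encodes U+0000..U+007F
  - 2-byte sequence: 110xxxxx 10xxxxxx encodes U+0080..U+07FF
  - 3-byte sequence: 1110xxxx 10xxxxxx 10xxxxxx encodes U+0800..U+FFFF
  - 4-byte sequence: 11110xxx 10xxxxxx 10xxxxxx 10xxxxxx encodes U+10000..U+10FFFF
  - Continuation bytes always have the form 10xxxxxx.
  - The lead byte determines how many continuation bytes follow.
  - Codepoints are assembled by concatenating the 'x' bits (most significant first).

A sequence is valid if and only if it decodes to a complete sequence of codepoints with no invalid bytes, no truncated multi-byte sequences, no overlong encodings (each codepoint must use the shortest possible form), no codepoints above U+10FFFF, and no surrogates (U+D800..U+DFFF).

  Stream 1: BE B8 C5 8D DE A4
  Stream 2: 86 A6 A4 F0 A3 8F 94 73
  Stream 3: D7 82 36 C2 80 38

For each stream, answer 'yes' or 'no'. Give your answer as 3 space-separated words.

Stream 1: error at byte offset 0. INVALID
Stream 2: error at byte offset 0. INVALID
Stream 3: decodes cleanly. VALID

Answer: no no yes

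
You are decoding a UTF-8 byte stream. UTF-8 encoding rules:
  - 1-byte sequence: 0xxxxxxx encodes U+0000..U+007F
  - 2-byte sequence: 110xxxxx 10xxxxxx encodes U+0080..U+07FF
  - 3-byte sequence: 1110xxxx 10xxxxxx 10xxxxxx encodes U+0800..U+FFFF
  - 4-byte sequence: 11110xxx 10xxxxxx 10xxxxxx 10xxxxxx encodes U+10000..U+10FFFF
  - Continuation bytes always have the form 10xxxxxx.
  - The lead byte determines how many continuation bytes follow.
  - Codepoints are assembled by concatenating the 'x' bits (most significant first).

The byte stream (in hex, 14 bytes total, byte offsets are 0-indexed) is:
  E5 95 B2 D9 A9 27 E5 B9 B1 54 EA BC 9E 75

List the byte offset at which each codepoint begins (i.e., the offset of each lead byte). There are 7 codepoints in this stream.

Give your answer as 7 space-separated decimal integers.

Byte[0]=E5: 3-byte lead, need 2 cont bytes. acc=0x5
Byte[1]=95: continuation. acc=(acc<<6)|0x15=0x155
Byte[2]=B2: continuation. acc=(acc<<6)|0x32=0x5572
Completed: cp=U+5572 (starts at byte 0)
Byte[3]=D9: 2-byte lead, need 1 cont bytes. acc=0x19
Byte[4]=A9: continuation. acc=(acc<<6)|0x29=0x669
Completed: cp=U+0669 (starts at byte 3)
Byte[5]=27: 1-byte ASCII. cp=U+0027
Byte[6]=E5: 3-byte lead, need 2 cont bytes. acc=0x5
Byte[7]=B9: continuation. acc=(acc<<6)|0x39=0x179
Byte[8]=B1: continuation. acc=(acc<<6)|0x31=0x5E71
Completed: cp=U+5E71 (starts at byte 6)
Byte[9]=54: 1-byte ASCII. cp=U+0054
Byte[10]=EA: 3-byte lead, need 2 cont bytes. acc=0xA
Byte[11]=BC: continuation. acc=(acc<<6)|0x3C=0x2BC
Byte[12]=9E: continuation. acc=(acc<<6)|0x1E=0xAF1E
Completed: cp=U+AF1E (starts at byte 10)
Byte[13]=75: 1-byte ASCII. cp=U+0075

Answer: 0 3 5 6 9 10 13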